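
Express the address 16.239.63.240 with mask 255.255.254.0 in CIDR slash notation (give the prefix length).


Binary: 11111111.11111111.11111110.00000000
Count leading 1s
Prefix: /23


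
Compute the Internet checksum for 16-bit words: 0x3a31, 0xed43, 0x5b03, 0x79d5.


Sum all words (with carry folding):
+ 0x3a31 = 0x3a31
+ 0xed43 = 0x2775
+ 0x5b03 = 0x8278
+ 0x79d5 = 0xfc4d
One's complement: ~0xfc4d
Checksum = 0x03b2


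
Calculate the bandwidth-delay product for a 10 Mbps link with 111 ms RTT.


BDP = bandwidth * RTT
= 10 Mbps * 111 ms
= 10 * 1e6 * 111 / 1000 bits
= 1110000 bits
= 138750 bytes
= 135.498 KB
BDP = 1110000 bits (138750 bytes)


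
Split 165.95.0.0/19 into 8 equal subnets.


New prefix = 19 + 3 = 22
Each subnet has 1024 addresses
  165.95.0.0/22
  165.95.4.0/22
  165.95.8.0/22
  165.95.12.0/22
  165.95.16.0/22
  165.95.20.0/22
  165.95.24.0/22
  165.95.28.0/22
Subnets: 165.95.0.0/22, 165.95.4.0/22, 165.95.8.0/22, 165.95.12.0/22, 165.95.16.0/22, 165.95.20.0/22, 165.95.24.0/22, 165.95.28.0/22


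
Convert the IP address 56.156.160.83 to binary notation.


56 = 00111000
156 = 10011100
160 = 10100000
83 = 01010011
Binary: 00111000.10011100.10100000.01010011


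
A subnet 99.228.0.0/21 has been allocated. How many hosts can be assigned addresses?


Host bits = 32 - 21 = 11
Total addresses = 2^11 = 2048
Usable = total - 2 (network and broadcast)
Usable hosts: 2046


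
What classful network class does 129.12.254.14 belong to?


First octet: 129
Binary: 10000001
10xxxxxx -> Class B (128-191)
Class B, default mask 255.255.0.0 (/16)


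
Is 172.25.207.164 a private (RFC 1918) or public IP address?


RFC 1918 private ranges:
  10.0.0.0/8 (10.0.0.0 - 10.255.255.255)
  172.16.0.0/12 (172.16.0.0 - 172.31.255.255)
  192.168.0.0/16 (192.168.0.0 - 192.168.255.255)
Private (in 172.16.0.0/12)


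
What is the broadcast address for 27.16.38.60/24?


Network: 27.16.38.0/24
Host bits = 8
Set all host bits to 1:
Broadcast: 27.16.38.255


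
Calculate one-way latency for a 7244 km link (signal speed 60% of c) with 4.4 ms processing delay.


Speed = 0.6 * 3e5 km/s = 180000 km/s
Propagation delay = 7244 / 180000 = 0.0402 s = 40.2444 ms
Processing delay = 4.4 ms
Total one-way latency = 44.6444 ms


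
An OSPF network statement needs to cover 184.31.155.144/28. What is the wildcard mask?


Subnet mask: 255.255.255.240
Wildcard = 255.255.255.255 - subnet mask
255 - 255 = 0
255 - 255 = 0
255 - 255 = 0
255 - 240 = 15
Wildcard: 0.0.0.15


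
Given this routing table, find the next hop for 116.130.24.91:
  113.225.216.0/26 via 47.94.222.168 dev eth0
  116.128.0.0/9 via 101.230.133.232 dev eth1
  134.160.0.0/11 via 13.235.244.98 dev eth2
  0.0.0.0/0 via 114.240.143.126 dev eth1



Longest prefix match for 116.130.24.91:
  /26 113.225.216.0: no
  /9 116.128.0.0: MATCH
  /11 134.160.0.0: no
  /0 0.0.0.0: MATCH
Selected: next-hop 101.230.133.232 via eth1 (matched /9)


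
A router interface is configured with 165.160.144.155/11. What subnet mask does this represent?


/11 means 11 network bits, 21 host bits
Binary: 11111111111000000000000000000000
Mask: 255.224.0.0


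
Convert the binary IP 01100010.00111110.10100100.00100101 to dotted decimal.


01100010 = 98
00111110 = 62
10100100 = 164
00100101 = 37
IP: 98.62.164.37


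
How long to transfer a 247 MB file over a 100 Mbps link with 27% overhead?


Effective throughput = 100 * (1 - 27/100) = 73 Mbps
File size in Mb = 247 * 8 = 1976 Mb
Time = 1976 / 73
Time = 27.0685 seconds


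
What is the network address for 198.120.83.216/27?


IP:   11000110.01111000.01010011.11011000
Mask: 11111111.11111111.11111111.11100000
AND operation:
Net:  11000110.01111000.01010011.11000000
Network: 198.120.83.192/27


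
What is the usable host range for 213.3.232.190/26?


Network: 213.3.232.128
Broadcast: 213.3.232.191
First usable = network + 1
Last usable = broadcast - 1
Range: 213.3.232.129 to 213.3.232.190


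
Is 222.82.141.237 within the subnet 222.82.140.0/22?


Subnet network: 222.82.140.0
Test IP AND mask: 222.82.140.0
Yes, 222.82.141.237 is in 222.82.140.0/22


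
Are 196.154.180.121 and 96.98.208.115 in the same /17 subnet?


Mask: 255.255.128.0
196.154.180.121 AND mask = 196.154.128.0
96.98.208.115 AND mask = 96.98.128.0
No, different subnets (196.154.128.0 vs 96.98.128.0)


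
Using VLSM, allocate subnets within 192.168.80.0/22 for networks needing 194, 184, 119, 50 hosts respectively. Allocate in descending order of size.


194 hosts -> /24 (254 usable): 192.168.80.0/24
184 hosts -> /24 (254 usable): 192.168.81.0/24
119 hosts -> /25 (126 usable): 192.168.82.0/25
50 hosts -> /26 (62 usable): 192.168.82.128/26
Allocation: 192.168.80.0/24 (194 hosts, 254 usable); 192.168.81.0/24 (184 hosts, 254 usable); 192.168.82.0/25 (119 hosts, 126 usable); 192.168.82.128/26 (50 hosts, 62 usable)


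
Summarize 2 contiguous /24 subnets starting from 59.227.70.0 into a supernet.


Original prefix: /24
Number of subnets: 2 = 2^1
New prefix = 24 - 1 = 23
Supernet: 59.227.70.0/23


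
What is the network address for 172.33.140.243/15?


IP:   10101100.00100001.10001100.11110011
Mask: 11111111.11111110.00000000.00000000
AND operation:
Net:  10101100.00100000.00000000.00000000
Network: 172.32.0.0/15


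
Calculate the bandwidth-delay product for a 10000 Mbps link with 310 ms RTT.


BDP = bandwidth * RTT
= 10000 Mbps * 310 ms
= 10000 * 1e6 * 310 / 1000 bits
= 3100000000 bits
= 387500000 bytes
= 378417.9688 KB
BDP = 3100000000 bits (387500000 bytes)


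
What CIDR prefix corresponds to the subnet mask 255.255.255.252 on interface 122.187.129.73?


Binary: 11111111.11111111.11111111.11111100
Count leading 1s
Prefix: /30


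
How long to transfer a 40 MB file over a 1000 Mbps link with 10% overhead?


Effective throughput = 1000 * (1 - 10/100) = 900 Mbps
File size in Mb = 40 * 8 = 320 Mb
Time = 320 / 900
Time = 0.3556 seconds


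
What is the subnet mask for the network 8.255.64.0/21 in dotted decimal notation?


/21 means 21 network bits, 11 host bits
Binary: 11111111111111111111100000000000
Mask: 255.255.248.0


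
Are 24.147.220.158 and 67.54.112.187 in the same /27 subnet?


Mask: 255.255.255.224
24.147.220.158 AND mask = 24.147.220.128
67.54.112.187 AND mask = 67.54.112.160
No, different subnets (24.147.220.128 vs 67.54.112.160)


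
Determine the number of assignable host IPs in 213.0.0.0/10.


Host bits = 32 - 10 = 22
Total addresses = 2^22 = 4194304
Usable = total - 2 (network and broadcast)
Usable hosts: 4194302


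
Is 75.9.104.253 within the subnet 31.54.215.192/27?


Subnet network: 31.54.215.192
Test IP AND mask: 75.9.104.224
No, 75.9.104.253 is not in 31.54.215.192/27


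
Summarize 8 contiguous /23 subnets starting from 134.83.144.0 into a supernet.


Original prefix: /23
Number of subnets: 8 = 2^3
New prefix = 23 - 3 = 20
Supernet: 134.83.144.0/20


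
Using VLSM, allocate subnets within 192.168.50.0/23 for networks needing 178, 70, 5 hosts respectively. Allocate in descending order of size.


178 hosts -> /24 (254 usable): 192.168.50.0/24
70 hosts -> /25 (126 usable): 192.168.51.0/25
5 hosts -> /29 (6 usable): 192.168.51.128/29
Allocation: 192.168.50.0/24 (178 hosts, 254 usable); 192.168.51.0/25 (70 hosts, 126 usable); 192.168.51.128/29 (5 hosts, 6 usable)


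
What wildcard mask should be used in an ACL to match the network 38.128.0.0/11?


Subnet mask: 255.224.0.0
Wildcard = 255.255.255.255 - subnet mask
255 - 255 = 0
255 - 224 = 31
255 - 0 = 255
255 - 0 = 255
Wildcard: 0.31.255.255


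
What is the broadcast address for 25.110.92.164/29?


Network: 25.110.92.160/29
Host bits = 3
Set all host bits to 1:
Broadcast: 25.110.92.167


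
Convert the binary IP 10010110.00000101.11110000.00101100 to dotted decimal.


10010110 = 150
00000101 = 5
11110000 = 240
00101100 = 44
IP: 150.5.240.44


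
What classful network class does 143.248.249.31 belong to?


First octet: 143
Binary: 10001111
10xxxxxx -> Class B (128-191)
Class B, default mask 255.255.0.0 (/16)


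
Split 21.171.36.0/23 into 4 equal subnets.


New prefix = 23 + 2 = 25
Each subnet has 128 addresses
  21.171.36.0/25
  21.171.36.128/25
  21.171.37.0/25
  21.171.37.128/25
Subnets: 21.171.36.0/25, 21.171.36.128/25, 21.171.37.0/25, 21.171.37.128/25


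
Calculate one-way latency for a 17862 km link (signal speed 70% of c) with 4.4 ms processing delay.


Speed = 0.7 * 3e5 km/s = 210000 km/s
Propagation delay = 17862 / 210000 = 0.0851 s = 85.0571 ms
Processing delay = 4.4 ms
Total one-way latency = 89.4571 ms


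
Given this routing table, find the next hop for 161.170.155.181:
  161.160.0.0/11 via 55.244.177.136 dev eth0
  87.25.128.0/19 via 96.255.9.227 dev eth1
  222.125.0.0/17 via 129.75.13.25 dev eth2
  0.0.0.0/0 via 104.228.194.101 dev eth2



Longest prefix match for 161.170.155.181:
  /11 161.160.0.0: MATCH
  /19 87.25.128.0: no
  /17 222.125.0.0: no
  /0 0.0.0.0: MATCH
Selected: next-hop 55.244.177.136 via eth0 (matched /11)


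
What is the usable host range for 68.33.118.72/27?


Network: 68.33.118.64
Broadcast: 68.33.118.95
First usable = network + 1
Last usable = broadcast - 1
Range: 68.33.118.65 to 68.33.118.94


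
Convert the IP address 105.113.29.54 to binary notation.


105 = 01101001
113 = 01110001
29 = 00011101
54 = 00110110
Binary: 01101001.01110001.00011101.00110110


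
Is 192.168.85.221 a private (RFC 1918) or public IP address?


RFC 1918 private ranges:
  10.0.0.0/8 (10.0.0.0 - 10.255.255.255)
  172.16.0.0/12 (172.16.0.0 - 172.31.255.255)
  192.168.0.0/16 (192.168.0.0 - 192.168.255.255)
Private (in 192.168.0.0/16)


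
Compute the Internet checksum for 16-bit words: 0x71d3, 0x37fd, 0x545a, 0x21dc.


Sum all words (with carry folding):
+ 0x71d3 = 0x71d3
+ 0x37fd = 0xa9d0
+ 0x545a = 0xfe2a
+ 0x21dc = 0x2007
One's complement: ~0x2007
Checksum = 0xdff8


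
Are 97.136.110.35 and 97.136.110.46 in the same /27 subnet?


Mask: 255.255.255.224
97.136.110.35 AND mask = 97.136.110.32
97.136.110.46 AND mask = 97.136.110.32
Yes, same subnet (97.136.110.32)


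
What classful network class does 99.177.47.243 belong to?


First octet: 99
Binary: 01100011
0xxxxxxx -> Class A (1-126)
Class A, default mask 255.0.0.0 (/8)


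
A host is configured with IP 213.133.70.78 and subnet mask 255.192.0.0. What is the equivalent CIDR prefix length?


Binary: 11111111.11000000.00000000.00000000
Count leading 1s
Prefix: /10


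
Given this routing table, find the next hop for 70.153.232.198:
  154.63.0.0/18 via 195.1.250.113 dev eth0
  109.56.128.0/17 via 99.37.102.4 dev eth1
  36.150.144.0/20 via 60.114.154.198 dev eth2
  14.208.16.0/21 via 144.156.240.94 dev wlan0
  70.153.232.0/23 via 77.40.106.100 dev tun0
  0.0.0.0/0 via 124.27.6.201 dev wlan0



Longest prefix match for 70.153.232.198:
  /18 154.63.0.0: no
  /17 109.56.128.0: no
  /20 36.150.144.0: no
  /21 14.208.16.0: no
  /23 70.153.232.0: MATCH
  /0 0.0.0.0: MATCH
Selected: next-hop 77.40.106.100 via tun0 (matched /23)


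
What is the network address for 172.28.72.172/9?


IP:   10101100.00011100.01001000.10101100
Mask: 11111111.10000000.00000000.00000000
AND operation:
Net:  10101100.00000000.00000000.00000000
Network: 172.0.0.0/9


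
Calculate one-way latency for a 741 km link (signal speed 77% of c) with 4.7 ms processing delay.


Speed = 0.77 * 3e5 km/s = 231000 km/s
Propagation delay = 741 / 231000 = 0.0032 s = 3.2078 ms
Processing delay = 4.7 ms
Total one-way latency = 7.9078 ms


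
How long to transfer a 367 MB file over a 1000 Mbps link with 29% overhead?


Effective throughput = 1000 * (1 - 29/100) = 710 Mbps
File size in Mb = 367 * 8 = 2936 Mb
Time = 2936 / 710
Time = 4.1352 seconds


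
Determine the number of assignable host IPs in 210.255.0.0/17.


Host bits = 32 - 17 = 15
Total addresses = 2^15 = 32768
Usable = total - 2 (network and broadcast)
Usable hosts: 32766


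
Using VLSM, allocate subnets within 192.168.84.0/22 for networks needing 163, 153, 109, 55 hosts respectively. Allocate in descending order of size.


163 hosts -> /24 (254 usable): 192.168.84.0/24
153 hosts -> /24 (254 usable): 192.168.85.0/24
109 hosts -> /25 (126 usable): 192.168.86.0/25
55 hosts -> /26 (62 usable): 192.168.86.128/26
Allocation: 192.168.84.0/24 (163 hosts, 254 usable); 192.168.85.0/24 (153 hosts, 254 usable); 192.168.86.0/25 (109 hosts, 126 usable); 192.168.86.128/26 (55 hosts, 62 usable)


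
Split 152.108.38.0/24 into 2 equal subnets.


New prefix = 24 + 1 = 25
Each subnet has 128 addresses
  152.108.38.0/25
  152.108.38.128/25
Subnets: 152.108.38.0/25, 152.108.38.128/25


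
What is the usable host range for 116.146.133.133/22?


Network: 116.146.132.0
Broadcast: 116.146.135.255
First usable = network + 1
Last usable = broadcast - 1
Range: 116.146.132.1 to 116.146.135.254


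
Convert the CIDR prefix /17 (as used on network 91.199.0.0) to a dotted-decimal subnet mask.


/17 means 17 network bits, 15 host bits
Binary: 11111111111111111000000000000000
Mask: 255.255.128.0


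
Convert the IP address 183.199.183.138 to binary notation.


183 = 10110111
199 = 11000111
183 = 10110111
138 = 10001010
Binary: 10110111.11000111.10110111.10001010


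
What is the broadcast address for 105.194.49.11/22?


Network: 105.194.48.0/22
Host bits = 10
Set all host bits to 1:
Broadcast: 105.194.51.255


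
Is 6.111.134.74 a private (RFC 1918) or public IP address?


RFC 1918 private ranges:
  10.0.0.0/8 (10.0.0.0 - 10.255.255.255)
  172.16.0.0/12 (172.16.0.0 - 172.31.255.255)
  192.168.0.0/16 (192.168.0.0 - 192.168.255.255)
Public (not in any RFC 1918 range)


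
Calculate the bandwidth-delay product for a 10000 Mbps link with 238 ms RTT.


BDP = bandwidth * RTT
= 10000 Mbps * 238 ms
= 10000 * 1e6 * 238 / 1000 bits
= 2380000000 bits
= 297500000 bytes
= 290527.3438 KB
BDP = 2380000000 bits (297500000 bytes)


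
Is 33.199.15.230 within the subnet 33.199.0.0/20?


Subnet network: 33.199.0.0
Test IP AND mask: 33.199.0.0
Yes, 33.199.15.230 is in 33.199.0.0/20


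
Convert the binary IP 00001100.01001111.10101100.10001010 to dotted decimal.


00001100 = 12
01001111 = 79
10101100 = 172
10001010 = 138
IP: 12.79.172.138


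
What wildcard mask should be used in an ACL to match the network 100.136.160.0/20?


Subnet mask: 255.255.240.0
Wildcard = 255.255.255.255 - subnet mask
255 - 255 = 0
255 - 255 = 0
255 - 240 = 15
255 - 0 = 255
Wildcard: 0.0.15.255


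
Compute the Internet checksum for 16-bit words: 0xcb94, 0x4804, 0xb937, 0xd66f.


Sum all words (with carry folding):
+ 0xcb94 = 0xcb94
+ 0x4804 = 0x1399
+ 0xb937 = 0xccd0
+ 0xd66f = 0xa340
One's complement: ~0xa340
Checksum = 0x5cbf


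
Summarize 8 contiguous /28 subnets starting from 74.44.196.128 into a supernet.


Original prefix: /28
Number of subnets: 8 = 2^3
New prefix = 28 - 3 = 25
Supernet: 74.44.196.128/25


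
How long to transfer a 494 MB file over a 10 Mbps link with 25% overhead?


Effective throughput = 10 * (1 - 25/100) = 7.5 Mbps
File size in Mb = 494 * 8 = 3952 Mb
Time = 3952 / 7.5
Time = 526.9333 seconds


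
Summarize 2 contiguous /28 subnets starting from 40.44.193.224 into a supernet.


Original prefix: /28
Number of subnets: 2 = 2^1
New prefix = 28 - 1 = 27
Supernet: 40.44.193.224/27


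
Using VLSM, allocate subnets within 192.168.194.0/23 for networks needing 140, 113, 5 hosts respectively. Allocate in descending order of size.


140 hosts -> /24 (254 usable): 192.168.194.0/24
113 hosts -> /25 (126 usable): 192.168.195.0/25
5 hosts -> /29 (6 usable): 192.168.195.128/29
Allocation: 192.168.194.0/24 (140 hosts, 254 usable); 192.168.195.0/25 (113 hosts, 126 usable); 192.168.195.128/29 (5 hosts, 6 usable)


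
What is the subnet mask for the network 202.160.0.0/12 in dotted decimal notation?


/12 means 12 network bits, 20 host bits
Binary: 11111111111100000000000000000000
Mask: 255.240.0.0


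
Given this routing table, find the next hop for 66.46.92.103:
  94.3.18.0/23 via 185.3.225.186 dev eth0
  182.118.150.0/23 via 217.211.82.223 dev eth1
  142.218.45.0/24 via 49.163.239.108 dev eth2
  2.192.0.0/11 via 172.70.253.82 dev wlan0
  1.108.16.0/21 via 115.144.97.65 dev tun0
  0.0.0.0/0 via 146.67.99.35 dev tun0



Longest prefix match for 66.46.92.103:
  /23 94.3.18.0: no
  /23 182.118.150.0: no
  /24 142.218.45.0: no
  /11 2.192.0.0: no
  /21 1.108.16.0: no
  /0 0.0.0.0: MATCH
Selected: next-hop 146.67.99.35 via tun0 (matched /0)


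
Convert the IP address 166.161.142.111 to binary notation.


166 = 10100110
161 = 10100001
142 = 10001110
111 = 01101111
Binary: 10100110.10100001.10001110.01101111


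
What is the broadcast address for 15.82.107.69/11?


Network: 15.64.0.0/11
Host bits = 21
Set all host bits to 1:
Broadcast: 15.95.255.255


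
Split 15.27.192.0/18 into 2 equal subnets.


New prefix = 18 + 1 = 19
Each subnet has 8192 addresses
  15.27.192.0/19
  15.27.224.0/19
Subnets: 15.27.192.0/19, 15.27.224.0/19


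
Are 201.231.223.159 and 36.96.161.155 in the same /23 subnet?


Mask: 255.255.254.0
201.231.223.159 AND mask = 201.231.222.0
36.96.161.155 AND mask = 36.96.160.0
No, different subnets (201.231.222.0 vs 36.96.160.0)


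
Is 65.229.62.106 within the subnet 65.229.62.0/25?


Subnet network: 65.229.62.0
Test IP AND mask: 65.229.62.0
Yes, 65.229.62.106 is in 65.229.62.0/25


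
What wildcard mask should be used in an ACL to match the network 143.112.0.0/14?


Subnet mask: 255.252.0.0
Wildcard = 255.255.255.255 - subnet mask
255 - 255 = 0
255 - 252 = 3
255 - 0 = 255
255 - 0 = 255
Wildcard: 0.3.255.255


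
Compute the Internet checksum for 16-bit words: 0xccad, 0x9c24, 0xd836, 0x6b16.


Sum all words (with carry folding):
+ 0xccad = 0xccad
+ 0x9c24 = 0x68d2
+ 0xd836 = 0x4109
+ 0x6b16 = 0xac1f
One's complement: ~0xac1f
Checksum = 0x53e0


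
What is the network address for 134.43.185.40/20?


IP:   10000110.00101011.10111001.00101000
Mask: 11111111.11111111.11110000.00000000
AND operation:
Net:  10000110.00101011.10110000.00000000
Network: 134.43.176.0/20


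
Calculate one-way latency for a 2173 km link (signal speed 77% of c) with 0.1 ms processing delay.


Speed = 0.77 * 3e5 km/s = 231000 km/s
Propagation delay = 2173 / 231000 = 0.0094 s = 9.4069 ms
Processing delay = 0.1 ms
Total one-way latency = 9.5069 ms


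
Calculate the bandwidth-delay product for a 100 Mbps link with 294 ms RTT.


BDP = bandwidth * RTT
= 100 Mbps * 294 ms
= 100 * 1e6 * 294 / 1000 bits
= 29400000 bits
= 3675000 bytes
= 3588.8672 KB
BDP = 29400000 bits (3675000 bytes)


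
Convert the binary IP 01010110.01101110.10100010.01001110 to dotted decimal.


01010110 = 86
01101110 = 110
10100010 = 162
01001110 = 78
IP: 86.110.162.78


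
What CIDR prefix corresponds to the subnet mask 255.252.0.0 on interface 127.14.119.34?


Binary: 11111111.11111100.00000000.00000000
Count leading 1s
Prefix: /14


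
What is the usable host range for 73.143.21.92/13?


Network: 73.136.0.0
Broadcast: 73.143.255.255
First usable = network + 1
Last usable = broadcast - 1
Range: 73.136.0.1 to 73.143.255.254


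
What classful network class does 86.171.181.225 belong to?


First octet: 86
Binary: 01010110
0xxxxxxx -> Class A (1-126)
Class A, default mask 255.0.0.0 (/8)


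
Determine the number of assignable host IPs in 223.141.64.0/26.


Host bits = 32 - 26 = 6
Total addresses = 2^6 = 64
Usable = total - 2 (network and broadcast)
Usable hosts: 62


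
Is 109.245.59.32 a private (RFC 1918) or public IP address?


RFC 1918 private ranges:
  10.0.0.0/8 (10.0.0.0 - 10.255.255.255)
  172.16.0.0/12 (172.16.0.0 - 172.31.255.255)
  192.168.0.0/16 (192.168.0.0 - 192.168.255.255)
Public (not in any RFC 1918 range)


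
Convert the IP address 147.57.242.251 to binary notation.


147 = 10010011
57 = 00111001
242 = 11110010
251 = 11111011
Binary: 10010011.00111001.11110010.11111011


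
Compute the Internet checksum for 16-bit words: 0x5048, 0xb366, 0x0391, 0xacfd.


Sum all words (with carry folding):
+ 0x5048 = 0x5048
+ 0xb366 = 0x03af
+ 0x0391 = 0x0740
+ 0xacfd = 0xb43d
One's complement: ~0xb43d
Checksum = 0x4bc2


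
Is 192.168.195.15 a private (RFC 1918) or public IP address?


RFC 1918 private ranges:
  10.0.0.0/8 (10.0.0.0 - 10.255.255.255)
  172.16.0.0/12 (172.16.0.0 - 172.31.255.255)
  192.168.0.0/16 (192.168.0.0 - 192.168.255.255)
Private (in 192.168.0.0/16)


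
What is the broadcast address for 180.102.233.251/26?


Network: 180.102.233.192/26
Host bits = 6
Set all host bits to 1:
Broadcast: 180.102.233.255


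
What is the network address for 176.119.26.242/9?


IP:   10110000.01110111.00011010.11110010
Mask: 11111111.10000000.00000000.00000000
AND operation:
Net:  10110000.00000000.00000000.00000000
Network: 176.0.0.0/9


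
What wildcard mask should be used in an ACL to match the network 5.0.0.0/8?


Subnet mask: 255.0.0.0
Wildcard = 255.255.255.255 - subnet mask
255 - 255 = 0
255 - 0 = 255
255 - 0 = 255
255 - 0 = 255
Wildcard: 0.255.255.255


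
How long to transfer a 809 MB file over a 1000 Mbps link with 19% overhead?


Effective throughput = 1000 * (1 - 19/100) = 810 Mbps
File size in Mb = 809 * 8 = 6472 Mb
Time = 6472 / 810
Time = 7.9901 seconds


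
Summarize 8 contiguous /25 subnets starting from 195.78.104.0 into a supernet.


Original prefix: /25
Number of subnets: 8 = 2^3
New prefix = 25 - 3 = 22
Supernet: 195.78.104.0/22


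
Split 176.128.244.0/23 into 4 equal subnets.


New prefix = 23 + 2 = 25
Each subnet has 128 addresses
  176.128.244.0/25
  176.128.244.128/25
  176.128.245.0/25
  176.128.245.128/25
Subnets: 176.128.244.0/25, 176.128.244.128/25, 176.128.245.0/25, 176.128.245.128/25


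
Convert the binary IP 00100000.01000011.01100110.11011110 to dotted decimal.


00100000 = 32
01000011 = 67
01100110 = 102
11011110 = 222
IP: 32.67.102.222


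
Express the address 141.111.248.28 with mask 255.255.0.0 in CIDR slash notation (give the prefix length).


Binary: 11111111.11111111.00000000.00000000
Count leading 1s
Prefix: /16


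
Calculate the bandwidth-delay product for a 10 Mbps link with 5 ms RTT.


BDP = bandwidth * RTT
= 10 Mbps * 5 ms
= 10 * 1e6 * 5 / 1000 bits
= 50000 bits
= 6250 bytes
= 6.1035 KB
BDP = 50000 bits (6250 bytes)


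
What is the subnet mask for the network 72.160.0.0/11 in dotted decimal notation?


/11 means 11 network bits, 21 host bits
Binary: 11111111111000000000000000000000
Mask: 255.224.0.0


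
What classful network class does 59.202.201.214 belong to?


First octet: 59
Binary: 00111011
0xxxxxxx -> Class A (1-126)
Class A, default mask 255.0.0.0 (/8)


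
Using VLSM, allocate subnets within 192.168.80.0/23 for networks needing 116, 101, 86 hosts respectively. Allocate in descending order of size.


116 hosts -> /25 (126 usable): 192.168.80.0/25
101 hosts -> /25 (126 usable): 192.168.80.128/25
86 hosts -> /25 (126 usable): 192.168.81.0/25
Allocation: 192.168.80.0/25 (116 hosts, 126 usable); 192.168.80.128/25 (101 hosts, 126 usable); 192.168.81.0/25 (86 hosts, 126 usable)


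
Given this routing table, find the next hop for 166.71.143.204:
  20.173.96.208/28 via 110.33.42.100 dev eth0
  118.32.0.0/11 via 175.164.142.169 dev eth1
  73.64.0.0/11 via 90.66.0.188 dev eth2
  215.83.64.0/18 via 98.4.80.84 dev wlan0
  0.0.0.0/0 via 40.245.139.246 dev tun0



Longest prefix match for 166.71.143.204:
  /28 20.173.96.208: no
  /11 118.32.0.0: no
  /11 73.64.0.0: no
  /18 215.83.64.0: no
  /0 0.0.0.0: MATCH
Selected: next-hop 40.245.139.246 via tun0 (matched /0)


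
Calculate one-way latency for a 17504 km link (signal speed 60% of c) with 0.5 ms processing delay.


Speed = 0.6 * 3e5 km/s = 180000 km/s
Propagation delay = 17504 / 180000 = 0.0972 s = 97.2444 ms
Processing delay = 0.5 ms
Total one-way latency = 97.7444 ms


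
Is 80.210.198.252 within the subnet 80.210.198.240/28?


Subnet network: 80.210.198.240
Test IP AND mask: 80.210.198.240
Yes, 80.210.198.252 is in 80.210.198.240/28


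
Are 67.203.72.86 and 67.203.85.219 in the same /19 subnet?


Mask: 255.255.224.0
67.203.72.86 AND mask = 67.203.64.0
67.203.85.219 AND mask = 67.203.64.0
Yes, same subnet (67.203.64.0)


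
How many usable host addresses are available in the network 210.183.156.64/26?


Host bits = 32 - 26 = 6
Total addresses = 2^6 = 64
Usable = total - 2 (network and broadcast)
Usable hosts: 62


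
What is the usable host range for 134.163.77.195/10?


Network: 134.128.0.0
Broadcast: 134.191.255.255
First usable = network + 1
Last usable = broadcast - 1
Range: 134.128.0.1 to 134.191.255.254


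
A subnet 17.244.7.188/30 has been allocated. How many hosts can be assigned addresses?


Host bits = 32 - 30 = 2
Total addresses = 2^2 = 4
Usable = total - 2 (network and broadcast)
Usable hosts: 2


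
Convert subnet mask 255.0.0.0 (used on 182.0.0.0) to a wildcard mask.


Subnet mask: 255.0.0.0
Wildcard = 255.255.255.255 - subnet mask
255 - 255 = 0
255 - 0 = 255
255 - 0 = 255
255 - 0 = 255
Wildcard: 0.255.255.255


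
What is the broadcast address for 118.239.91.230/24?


Network: 118.239.91.0/24
Host bits = 8
Set all host bits to 1:
Broadcast: 118.239.91.255


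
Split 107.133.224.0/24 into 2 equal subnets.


New prefix = 24 + 1 = 25
Each subnet has 128 addresses
  107.133.224.0/25
  107.133.224.128/25
Subnets: 107.133.224.0/25, 107.133.224.128/25


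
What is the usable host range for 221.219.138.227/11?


Network: 221.192.0.0
Broadcast: 221.223.255.255
First usable = network + 1
Last usable = broadcast - 1
Range: 221.192.0.1 to 221.223.255.254


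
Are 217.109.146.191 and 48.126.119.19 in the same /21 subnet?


Mask: 255.255.248.0
217.109.146.191 AND mask = 217.109.144.0
48.126.119.19 AND mask = 48.126.112.0
No, different subnets (217.109.144.0 vs 48.126.112.0)


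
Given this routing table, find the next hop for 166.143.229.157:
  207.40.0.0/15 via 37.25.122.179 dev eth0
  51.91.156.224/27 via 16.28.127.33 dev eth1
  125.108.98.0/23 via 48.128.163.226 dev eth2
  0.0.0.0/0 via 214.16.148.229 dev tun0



Longest prefix match for 166.143.229.157:
  /15 207.40.0.0: no
  /27 51.91.156.224: no
  /23 125.108.98.0: no
  /0 0.0.0.0: MATCH
Selected: next-hop 214.16.148.229 via tun0 (matched /0)


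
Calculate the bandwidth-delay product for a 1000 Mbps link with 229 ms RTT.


BDP = bandwidth * RTT
= 1000 Mbps * 229 ms
= 1000 * 1e6 * 229 / 1000 bits
= 229000000 bits
= 28625000 bytes
= 27954.1016 KB
BDP = 229000000 bits (28625000 bytes)


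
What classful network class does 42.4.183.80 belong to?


First octet: 42
Binary: 00101010
0xxxxxxx -> Class A (1-126)
Class A, default mask 255.0.0.0 (/8)


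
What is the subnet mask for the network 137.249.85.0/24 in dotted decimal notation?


/24 means 24 network bits, 8 host bits
Binary: 11111111111111111111111100000000
Mask: 255.255.255.0


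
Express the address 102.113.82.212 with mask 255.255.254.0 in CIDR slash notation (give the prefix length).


Binary: 11111111.11111111.11111110.00000000
Count leading 1s
Prefix: /23


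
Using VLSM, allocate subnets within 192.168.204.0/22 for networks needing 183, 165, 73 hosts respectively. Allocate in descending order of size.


183 hosts -> /24 (254 usable): 192.168.204.0/24
165 hosts -> /24 (254 usable): 192.168.205.0/24
73 hosts -> /25 (126 usable): 192.168.206.0/25
Allocation: 192.168.204.0/24 (183 hosts, 254 usable); 192.168.205.0/24 (165 hosts, 254 usable); 192.168.206.0/25 (73 hosts, 126 usable)


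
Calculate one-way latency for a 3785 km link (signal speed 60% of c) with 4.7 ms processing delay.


Speed = 0.6 * 3e5 km/s = 180000 km/s
Propagation delay = 3785 / 180000 = 0.021 s = 21.0278 ms
Processing delay = 4.7 ms
Total one-way latency = 25.7278 ms


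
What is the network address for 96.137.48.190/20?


IP:   01100000.10001001.00110000.10111110
Mask: 11111111.11111111.11110000.00000000
AND operation:
Net:  01100000.10001001.00110000.00000000
Network: 96.137.48.0/20


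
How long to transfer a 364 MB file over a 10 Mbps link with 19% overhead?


Effective throughput = 10 * (1 - 19/100) = 8.1 Mbps
File size in Mb = 364 * 8 = 2912 Mb
Time = 2912 / 8.1
Time = 359.5062 seconds


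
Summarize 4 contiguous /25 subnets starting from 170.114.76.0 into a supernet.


Original prefix: /25
Number of subnets: 4 = 2^2
New prefix = 25 - 2 = 23
Supernet: 170.114.76.0/23


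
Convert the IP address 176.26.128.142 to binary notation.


176 = 10110000
26 = 00011010
128 = 10000000
142 = 10001110
Binary: 10110000.00011010.10000000.10001110


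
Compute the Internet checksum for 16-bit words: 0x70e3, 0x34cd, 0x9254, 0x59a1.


Sum all words (with carry folding):
+ 0x70e3 = 0x70e3
+ 0x34cd = 0xa5b0
+ 0x9254 = 0x3805
+ 0x59a1 = 0x91a6
One's complement: ~0x91a6
Checksum = 0x6e59


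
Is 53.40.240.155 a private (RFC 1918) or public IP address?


RFC 1918 private ranges:
  10.0.0.0/8 (10.0.0.0 - 10.255.255.255)
  172.16.0.0/12 (172.16.0.0 - 172.31.255.255)
  192.168.0.0/16 (192.168.0.0 - 192.168.255.255)
Public (not in any RFC 1918 range)


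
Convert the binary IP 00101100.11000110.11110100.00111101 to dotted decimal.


00101100 = 44
11000110 = 198
11110100 = 244
00111101 = 61
IP: 44.198.244.61


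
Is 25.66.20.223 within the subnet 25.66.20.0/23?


Subnet network: 25.66.20.0
Test IP AND mask: 25.66.20.0
Yes, 25.66.20.223 is in 25.66.20.0/23


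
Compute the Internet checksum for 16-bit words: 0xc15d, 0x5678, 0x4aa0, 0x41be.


Sum all words (with carry folding):
+ 0xc15d = 0xc15d
+ 0x5678 = 0x17d6
+ 0x4aa0 = 0x6276
+ 0x41be = 0xa434
One's complement: ~0xa434
Checksum = 0x5bcb


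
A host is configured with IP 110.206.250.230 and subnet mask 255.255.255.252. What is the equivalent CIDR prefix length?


Binary: 11111111.11111111.11111111.11111100
Count leading 1s
Prefix: /30


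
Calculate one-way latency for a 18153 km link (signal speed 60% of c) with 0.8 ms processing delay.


Speed = 0.6 * 3e5 km/s = 180000 km/s
Propagation delay = 18153 / 180000 = 0.1008 s = 100.85 ms
Processing delay = 0.8 ms
Total one-way latency = 101.65 ms


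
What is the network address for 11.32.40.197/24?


IP:   00001011.00100000.00101000.11000101
Mask: 11111111.11111111.11111111.00000000
AND operation:
Net:  00001011.00100000.00101000.00000000
Network: 11.32.40.0/24


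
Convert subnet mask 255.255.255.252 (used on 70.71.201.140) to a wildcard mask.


Subnet mask: 255.255.255.252
Wildcard = 255.255.255.255 - subnet mask
255 - 255 = 0
255 - 255 = 0
255 - 255 = 0
255 - 252 = 3
Wildcard: 0.0.0.3


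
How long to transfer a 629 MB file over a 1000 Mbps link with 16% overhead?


Effective throughput = 1000 * (1 - 16/100) = 840 Mbps
File size in Mb = 629 * 8 = 5032 Mb
Time = 5032 / 840
Time = 5.9905 seconds


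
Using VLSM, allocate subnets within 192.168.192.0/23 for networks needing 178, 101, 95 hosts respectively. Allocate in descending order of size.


178 hosts -> /24 (254 usable): 192.168.192.0/24
101 hosts -> /25 (126 usable): 192.168.193.0/25
95 hosts -> /25 (126 usable): 192.168.193.128/25
Allocation: 192.168.192.0/24 (178 hosts, 254 usable); 192.168.193.0/25 (101 hosts, 126 usable); 192.168.193.128/25 (95 hosts, 126 usable)


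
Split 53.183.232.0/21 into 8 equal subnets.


New prefix = 21 + 3 = 24
Each subnet has 256 addresses
  53.183.232.0/24
  53.183.233.0/24
  53.183.234.0/24
  53.183.235.0/24
  53.183.236.0/24
  53.183.237.0/24
  53.183.238.0/24
  53.183.239.0/24
Subnets: 53.183.232.0/24, 53.183.233.0/24, 53.183.234.0/24, 53.183.235.0/24, 53.183.236.0/24, 53.183.237.0/24, 53.183.238.0/24, 53.183.239.0/24


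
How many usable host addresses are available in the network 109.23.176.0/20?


Host bits = 32 - 20 = 12
Total addresses = 2^12 = 4096
Usable = total - 2 (network and broadcast)
Usable hosts: 4094


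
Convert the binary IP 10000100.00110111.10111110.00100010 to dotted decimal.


10000100 = 132
00110111 = 55
10111110 = 190
00100010 = 34
IP: 132.55.190.34


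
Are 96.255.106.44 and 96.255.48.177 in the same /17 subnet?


Mask: 255.255.128.0
96.255.106.44 AND mask = 96.255.0.0
96.255.48.177 AND mask = 96.255.0.0
Yes, same subnet (96.255.0.0)


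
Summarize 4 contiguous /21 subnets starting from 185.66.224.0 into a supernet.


Original prefix: /21
Number of subnets: 4 = 2^2
New prefix = 21 - 2 = 19
Supernet: 185.66.224.0/19


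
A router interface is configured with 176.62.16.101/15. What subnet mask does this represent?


/15 means 15 network bits, 17 host bits
Binary: 11111111111111100000000000000000
Mask: 255.254.0.0


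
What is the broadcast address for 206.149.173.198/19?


Network: 206.149.160.0/19
Host bits = 13
Set all host bits to 1:
Broadcast: 206.149.191.255


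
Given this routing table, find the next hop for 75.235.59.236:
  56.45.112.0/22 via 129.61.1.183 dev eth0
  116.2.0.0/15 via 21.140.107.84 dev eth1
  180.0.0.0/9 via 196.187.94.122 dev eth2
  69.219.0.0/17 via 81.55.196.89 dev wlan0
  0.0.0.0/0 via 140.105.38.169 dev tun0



Longest prefix match for 75.235.59.236:
  /22 56.45.112.0: no
  /15 116.2.0.0: no
  /9 180.0.0.0: no
  /17 69.219.0.0: no
  /0 0.0.0.0: MATCH
Selected: next-hop 140.105.38.169 via tun0 (matched /0)


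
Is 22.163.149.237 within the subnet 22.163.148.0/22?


Subnet network: 22.163.148.0
Test IP AND mask: 22.163.148.0
Yes, 22.163.149.237 is in 22.163.148.0/22


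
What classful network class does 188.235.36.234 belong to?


First octet: 188
Binary: 10111100
10xxxxxx -> Class B (128-191)
Class B, default mask 255.255.0.0 (/16)


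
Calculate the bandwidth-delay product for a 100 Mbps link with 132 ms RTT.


BDP = bandwidth * RTT
= 100 Mbps * 132 ms
= 100 * 1e6 * 132 / 1000 bits
= 13200000 bits
= 1650000 bytes
= 1611.3281 KB
BDP = 13200000 bits (1650000 bytes)


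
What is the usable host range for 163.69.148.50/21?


Network: 163.69.144.0
Broadcast: 163.69.151.255
First usable = network + 1
Last usable = broadcast - 1
Range: 163.69.144.1 to 163.69.151.254


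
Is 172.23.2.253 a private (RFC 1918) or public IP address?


RFC 1918 private ranges:
  10.0.0.0/8 (10.0.0.0 - 10.255.255.255)
  172.16.0.0/12 (172.16.0.0 - 172.31.255.255)
  192.168.0.0/16 (192.168.0.0 - 192.168.255.255)
Private (in 172.16.0.0/12)


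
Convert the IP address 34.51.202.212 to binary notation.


34 = 00100010
51 = 00110011
202 = 11001010
212 = 11010100
Binary: 00100010.00110011.11001010.11010100


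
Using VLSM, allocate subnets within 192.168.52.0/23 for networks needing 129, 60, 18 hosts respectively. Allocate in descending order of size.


129 hosts -> /24 (254 usable): 192.168.52.0/24
60 hosts -> /26 (62 usable): 192.168.53.0/26
18 hosts -> /27 (30 usable): 192.168.53.64/27
Allocation: 192.168.52.0/24 (129 hosts, 254 usable); 192.168.53.0/26 (60 hosts, 62 usable); 192.168.53.64/27 (18 hosts, 30 usable)


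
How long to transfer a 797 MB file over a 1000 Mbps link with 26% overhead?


Effective throughput = 1000 * (1 - 26/100) = 740 Mbps
File size in Mb = 797 * 8 = 6376 Mb
Time = 6376 / 740
Time = 8.6162 seconds


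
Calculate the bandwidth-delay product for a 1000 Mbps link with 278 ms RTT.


BDP = bandwidth * RTT
= 1000 Mbps * 278 ms
= 1000 * 1e6 * 278 / 1000 bits
= 278000000 bits
= 34750000 bytes
= 33935.5469 KB
BDP = 278000000 bits (34750000 bytes)


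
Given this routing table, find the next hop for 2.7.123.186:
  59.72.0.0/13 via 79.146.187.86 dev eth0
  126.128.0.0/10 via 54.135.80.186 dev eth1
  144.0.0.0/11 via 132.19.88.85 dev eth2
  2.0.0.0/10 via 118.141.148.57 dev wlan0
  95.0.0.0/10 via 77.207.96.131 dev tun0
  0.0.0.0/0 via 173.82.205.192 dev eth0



Longest prefix match for 2.7.123.186:
  /13 59.72.0.0: no
  /10 126.128.0.0: no
  /11 144.0.0.0: no
  /10 2.0.0.0: MATCH
  /10 95.0.0.0: no
  /0 0.0.0.0: MATCH
Selected: next-hop 118.141.148.57 via wlan0 (matched /10)


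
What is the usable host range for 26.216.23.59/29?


Network: 26.216.23.56
Broadcast: 26.216.23.63
First usable = network + 1
Last usable = broadcast - 1
Range: 26.216.23.57 to 26.216.23.62


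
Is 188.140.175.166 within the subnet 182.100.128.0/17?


Subnet network: 182.100.128.0
Test IP AND mask: 188.140.128.0
No, 188.140.175.166 is not in 182.100.128.0/17


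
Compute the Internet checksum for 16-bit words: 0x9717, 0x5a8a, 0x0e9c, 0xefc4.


Sum all words (with carry folding):
+ 0x9717 = 0x9717
+ 0x5a8a = 0xf1a1
+ 0x0e9c = 0x003e
+ 0xefc4 = 0xf002
One's complement: ~0xf002
Checksum = 0x0ffd


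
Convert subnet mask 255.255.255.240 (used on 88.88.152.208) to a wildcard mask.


Subnet mask: 255.255.255.240
Wildcard = 255.255.255.255 - subnet mask
255 - 255 = 0
255 - 255 = 0
255 - 255 = 0
255 - 240 = 15
Wildcard: 0.0.0.15


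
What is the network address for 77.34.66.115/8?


IP:   01001101.00100010.01000010.01110011
Mask: 11111111.00000000.00000000.00000000
AND operation:
Net:  01001101.00000000.00000000.00000000
Network: 77.0.0.0/8


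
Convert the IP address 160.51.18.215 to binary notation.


160 = 10100000
51 = 00110011
18 = 00010010
215 = 11010111
Binary: 10100000.00110011.00010010.11010111


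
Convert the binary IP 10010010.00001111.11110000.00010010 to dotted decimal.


10010010 = 146
00001111 = 15
11110000 = 240
00010010 = 18
IP: 146.15.240.18


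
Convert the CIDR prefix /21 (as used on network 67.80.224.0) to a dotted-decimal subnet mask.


/21 means 21 network bits, 11 host bits
Binary: 11111111111111111111100000000000
Mask: 255.255.248.0


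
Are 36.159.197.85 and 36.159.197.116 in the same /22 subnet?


Mask: 255.255.252.0
36.159.197.85 AND mask = 36.159.196.0
36.159.197.116 AND mask = 36.159.196.0
Yes, same subnet (36.159.196.0)


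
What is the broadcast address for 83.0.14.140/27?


Network: 83.0.14.128/27
Host bits = 5
Set all host bits to 1:
Broadcast: 83.0.14.159


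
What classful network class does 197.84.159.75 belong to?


First octet: 197
Binary: 11000101
110xxxxx -> Class C (192-223)
Class C, default mask 255.255.255.0 (/24)


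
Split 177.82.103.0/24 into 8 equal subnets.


New prefix = 24 + 3 = 27
Each subnet has 32 addresses
  177.82.103.0/27
  177.82.103.32/27
  177.82.103.64/27
  177.82.103.96/27
  177.82.103.128/27
  177.82.103.160/27
  177.82.103.192/27
  177.82.103.224/27
Subnets: 177.82.103.0/27, 177.82.103.32/27, 177.82.103.64/27, 177.82.103.96/27, 177.82.103.128/27, 177.82.103.160/27, 177.82.103.192/27, 177.82.103.224/27


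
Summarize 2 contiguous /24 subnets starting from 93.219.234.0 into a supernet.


Original prefix: /24
Number of subnets: 2 = 2^1
New prefix = 24 - 1 = 23
Supernet: 93.219.234.0/23


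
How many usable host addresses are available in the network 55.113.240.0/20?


Host bits = 32 - 20 = 12
Total addresses = 2^12 = 4096
Usable = total - 2 (network and broadcast)
Usable hosts: 4094


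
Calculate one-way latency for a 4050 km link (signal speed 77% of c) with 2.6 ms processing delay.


Speed = 0.77 * 3e5 km/s = 231000 km/s
Propagation delay = 4050 / 231000 = 0.0175 s = 17.5325 ms
Processing delay = 2.6 ms
Total one-way latency = 20.1325 ms


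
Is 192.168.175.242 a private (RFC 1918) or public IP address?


RFC 1918 private ranges:
  10.0.0.0/8 (10.0.0.0 - 10.255.255.255)
  172.16.0.0/12 (172.16.0.0 - 172.31.255.255)
  192.168.0.0/16 (192.168.0.0 - 192.168.255.255)
Private (in 192.168.0.0/16)


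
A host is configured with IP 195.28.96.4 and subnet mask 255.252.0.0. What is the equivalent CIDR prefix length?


Binary: 11111111.11111100.00000000.00000000
Count leading 1s
Prefix: /14
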